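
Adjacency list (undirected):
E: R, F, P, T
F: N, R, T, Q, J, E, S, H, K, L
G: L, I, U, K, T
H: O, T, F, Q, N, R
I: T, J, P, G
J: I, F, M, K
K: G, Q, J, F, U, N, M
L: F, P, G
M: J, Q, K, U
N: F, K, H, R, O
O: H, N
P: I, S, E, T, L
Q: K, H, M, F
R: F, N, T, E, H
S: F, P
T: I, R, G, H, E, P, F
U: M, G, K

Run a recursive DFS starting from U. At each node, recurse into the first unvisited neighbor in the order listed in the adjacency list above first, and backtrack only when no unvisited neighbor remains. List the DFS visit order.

Visit U
U → M
M → J
J → I
I → T
T → R
R → F
F → N
N → K
K → G
G → L
L → P
P → S
P → E
K → Q
Q → H
H → O

U, M, J, I, T, R, F, N, K, G, L, P, S, E, Q, H, O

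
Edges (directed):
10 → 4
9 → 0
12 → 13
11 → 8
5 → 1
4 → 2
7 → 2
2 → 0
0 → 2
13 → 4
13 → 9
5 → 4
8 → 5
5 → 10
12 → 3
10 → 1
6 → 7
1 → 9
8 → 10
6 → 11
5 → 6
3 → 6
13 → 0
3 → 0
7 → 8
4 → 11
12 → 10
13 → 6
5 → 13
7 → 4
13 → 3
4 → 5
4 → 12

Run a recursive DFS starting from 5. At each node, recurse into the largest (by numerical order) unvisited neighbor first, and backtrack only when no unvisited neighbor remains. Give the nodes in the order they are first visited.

Visit 5
5 → 13
13 → 9
9 → 0
0 → 2
13 → 6
6 → 11
11 → 8
8 → 10
10 → 4
4 → 12
12 → 3
10 → 1
6 → 7

5 13 9 0 2 6 11 8 10 4 12 3 1 7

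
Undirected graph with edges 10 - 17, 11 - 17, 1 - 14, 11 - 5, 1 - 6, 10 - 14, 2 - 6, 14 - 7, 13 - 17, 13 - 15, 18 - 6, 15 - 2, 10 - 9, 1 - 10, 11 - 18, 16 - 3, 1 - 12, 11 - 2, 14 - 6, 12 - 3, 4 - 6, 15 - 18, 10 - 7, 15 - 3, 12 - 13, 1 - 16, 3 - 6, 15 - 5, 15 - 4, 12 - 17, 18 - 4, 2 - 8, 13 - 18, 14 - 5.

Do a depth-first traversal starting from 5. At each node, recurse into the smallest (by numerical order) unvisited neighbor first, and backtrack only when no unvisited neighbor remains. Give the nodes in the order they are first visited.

5 → 11 → 2 → 6 → 1 → 10 → 7 → 14 → 9 → 17 → 12 → 3 → 15 → 4 → 18 → 13 → 16 → 8

Visit 5
5 → 11
11 → 2
2 → 6
6 → 1
1 → 10
10 → 7
7 → 14
10 → 9
10 → 17
17 → 12
12 → 3
3 → 15
15 → 4
4 → 18
18 → 13
3 → 16
2 → 8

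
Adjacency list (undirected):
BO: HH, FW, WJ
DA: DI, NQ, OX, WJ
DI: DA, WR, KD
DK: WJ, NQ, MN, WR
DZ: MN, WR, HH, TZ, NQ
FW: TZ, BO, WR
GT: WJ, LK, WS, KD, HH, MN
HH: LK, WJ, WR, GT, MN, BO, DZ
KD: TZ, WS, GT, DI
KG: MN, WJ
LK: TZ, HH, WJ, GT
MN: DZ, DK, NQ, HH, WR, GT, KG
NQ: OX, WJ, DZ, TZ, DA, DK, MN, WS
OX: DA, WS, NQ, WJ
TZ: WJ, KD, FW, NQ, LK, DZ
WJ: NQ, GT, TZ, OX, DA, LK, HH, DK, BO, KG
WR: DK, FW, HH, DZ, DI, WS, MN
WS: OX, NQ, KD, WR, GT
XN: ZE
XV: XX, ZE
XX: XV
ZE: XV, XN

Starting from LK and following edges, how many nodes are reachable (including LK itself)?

18

BFS from LK visits: LK, GT, HH, TZ, WJ, KD, MN, WS, BO, DZ, WR, FW, NQ, DA, DK, KG, OX, DI
Reachable nodes: 18 of 22 total.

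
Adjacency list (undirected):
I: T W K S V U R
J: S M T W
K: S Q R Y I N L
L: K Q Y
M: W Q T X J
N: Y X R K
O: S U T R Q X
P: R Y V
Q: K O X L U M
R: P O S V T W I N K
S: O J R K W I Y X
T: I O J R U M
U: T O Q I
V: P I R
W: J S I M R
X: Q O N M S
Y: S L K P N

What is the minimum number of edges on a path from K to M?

2

Level 0: K
Level 1: I, L, N, Q, R, S, Y
Level 2: J, M, O, P, T, U, V, W, X
M first appears at level 2.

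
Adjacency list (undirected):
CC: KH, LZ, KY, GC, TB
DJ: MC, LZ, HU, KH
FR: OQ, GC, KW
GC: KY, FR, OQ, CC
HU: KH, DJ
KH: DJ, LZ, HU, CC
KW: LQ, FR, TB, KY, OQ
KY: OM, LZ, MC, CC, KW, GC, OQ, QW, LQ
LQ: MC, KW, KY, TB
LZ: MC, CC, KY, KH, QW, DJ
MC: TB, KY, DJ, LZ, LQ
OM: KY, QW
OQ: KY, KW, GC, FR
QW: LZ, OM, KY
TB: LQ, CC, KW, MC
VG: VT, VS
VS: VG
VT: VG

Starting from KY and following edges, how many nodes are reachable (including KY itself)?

BFS from KY visits: KY, CC, GC, KW, LQ, LZ, MC, OM, OQ, QW, KH, TB, FR, DJ, HU
Reachable nodes: 15 of 18 total.

15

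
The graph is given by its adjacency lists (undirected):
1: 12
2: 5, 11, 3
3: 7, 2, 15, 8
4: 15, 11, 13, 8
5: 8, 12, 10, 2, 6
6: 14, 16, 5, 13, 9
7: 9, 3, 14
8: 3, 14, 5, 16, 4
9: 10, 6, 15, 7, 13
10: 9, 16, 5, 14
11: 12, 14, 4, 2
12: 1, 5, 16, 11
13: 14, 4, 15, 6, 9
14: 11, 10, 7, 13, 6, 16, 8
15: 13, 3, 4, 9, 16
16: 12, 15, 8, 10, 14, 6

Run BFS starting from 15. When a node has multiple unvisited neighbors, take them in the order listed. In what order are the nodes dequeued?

Visit 15; enqueue 13, 3, 4, 9, 16 → queue [13, 3, 4, 9, 16]
Visit 13; enqueue 14, 6 → queue [3, 4, 9, 16, 14, 6]
Visit 3; enqueue 7, 2, 8 → queue [4, 9, 16, 14, 6, 7, 2, 8]
Visit 4; enqueue 11 → queue [9, 16, 14, 6, 7, 2, 8, 11]
Visit 9; enqueue 10 → queue [16, 14, 6, 7, 2, 8, 11, 10]
Visit 16; enqueue 12 → queue [14, 6, 7, 2, 8, 11, 10, 12]
Visit 14 → queue [6, 7, 2, 8, 11, 10, 12]
Visit 6; enqueue 5 → queue [7, 2, 8, 11, 10, 12, 5]
Visit 7 → queue [2, 8, 11, 10, 12, 5]
Visit 2 → queue [8, 11, 10, 12, 5]
Visit 8 → queue [11, 10, 12, 5]
Visit 11 → queue [10, 12, 5]
Visit 10 → queue [12, 5]
Visit 12; enqueue 1 → queue [5, 1]
Visit 5 → queue [1]
Visit 1 → queue []

15, 13, 3, 4, 9, 16, 14, 6, 7, 2, 8, 11, 10, 12, 5, 1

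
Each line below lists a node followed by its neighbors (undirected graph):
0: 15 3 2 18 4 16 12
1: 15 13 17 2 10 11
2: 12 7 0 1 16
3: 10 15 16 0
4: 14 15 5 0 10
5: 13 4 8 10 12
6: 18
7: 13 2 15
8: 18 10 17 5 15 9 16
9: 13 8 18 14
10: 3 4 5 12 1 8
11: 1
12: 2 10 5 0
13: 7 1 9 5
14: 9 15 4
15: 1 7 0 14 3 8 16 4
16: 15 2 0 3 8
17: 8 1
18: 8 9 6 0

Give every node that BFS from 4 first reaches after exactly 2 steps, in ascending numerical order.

Level 0: 4
Level 1: 0, 5, 10, 14, 15
Level 2: 1, 2, 3, 7, 8, 9, 12, 13, 16, 18
Level 3: 6, 11, 17

1, 2, 3, 7, 8, 9, 12, 13, 16, 18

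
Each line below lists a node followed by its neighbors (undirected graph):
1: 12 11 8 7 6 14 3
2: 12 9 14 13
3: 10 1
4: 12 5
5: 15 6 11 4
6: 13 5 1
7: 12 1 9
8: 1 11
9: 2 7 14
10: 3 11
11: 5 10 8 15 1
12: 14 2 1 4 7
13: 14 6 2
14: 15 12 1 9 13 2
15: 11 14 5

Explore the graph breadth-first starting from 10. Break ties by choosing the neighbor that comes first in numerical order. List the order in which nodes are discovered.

Visit 10; enqueue 3, 11 → queue [3, 11]
Visit 3; enqueue 1 → queue [11, 1]
Visit 11; enqueue 5, 8, 15 → queue [1, 5, 8, 15]
Visit 1; enqueue 6, 7, 12, 14 → queue [5, 8, 15, 6, 7, 12, 14]
Visit 5; enqueue 4 → queue [8, 15, 6, 7, 12, 14, 4]
Visit 8 → queue [15, 6, 7, 12, 14, 4]
Visit 15 → queue [6, 7, 12, 14, 4]
Visit 6; enqueue 13 → queue [7, 12, 14, 4, 13]
Visit 7; enqueue 9 → queue [12, 14, 4, 13, 9]
Visit 12; enqueue 2 → queue [14, 4, 13, 9, 2]
Visit 14 → queue [4, 13, 9, 2]
Visit 4 → queue [13, 9, 2]
Visit 13 → queue [9, 2]
Visit 9 → queue [2]
Visit 2 → queue []

10 → 3 → 11 → 1 → 5 → 8 → 15 → 6 → 7 → 12 → 14 → 4 → 13 → 9 → 2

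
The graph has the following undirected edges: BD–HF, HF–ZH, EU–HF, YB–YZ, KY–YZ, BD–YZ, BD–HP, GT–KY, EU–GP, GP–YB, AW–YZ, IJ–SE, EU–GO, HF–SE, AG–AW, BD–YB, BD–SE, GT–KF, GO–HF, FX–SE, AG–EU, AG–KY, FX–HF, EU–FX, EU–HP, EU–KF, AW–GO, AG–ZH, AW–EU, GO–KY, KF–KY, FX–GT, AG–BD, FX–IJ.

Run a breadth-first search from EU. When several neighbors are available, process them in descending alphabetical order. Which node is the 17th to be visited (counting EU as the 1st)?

YZ

Visit EU; enqueue KF, HP, HF, GP, GO, FX, AW, AG → queue [KF, HP, HF, GP, GO, FX, AW, AG]
Visit KF; enqueue KY, GT → queue [HP, HF, GP, GO, FX, AW, AG, KY, GT]
Visit HP; enqueue BD → queue [HF, GP, GO, FX, AW, AG, KY, GT, BD]
Visit HF; enqueue ZH, SE → queue [GP, GO, FX, AW, AG, KY, GT, BD, ZH, SE]
Visit GP; enqueue YB → queue [GO, FX, AW, AG, KY, GT, BD, ZH, SE, YB]
Visit GO → queue [FX, AW, AG, KY, GT, BD, ZH, SE, YB]
Visit FX; enqueue IJ → queue [AW, AG, KY, GT, BD, ZH, SE, YB, IJ]
Visit AW; enqueue YZ → queue [AG, KY, GT, BD, ZH, SE, YB, IJ, YZ]
Visit AG → queue [KY, GT, BD, ZH, SE, YB, IJ, YZ]
Visit KY → queue [GT, BD, ZH, SE, YB, IJ, YZ]
Visit GT → queue [BD, ZH, SE, YB, IJ, YZ]
Visit BD → queue [ZH, SE, YB, IJ, YZ]
Visit ZH → queue [SE, YB, IJ, YZ]
Visit SE → queue [YB, IJ, YZ]
Visit YB → queue [IJ, YZ]
Visit IJ → queue [YZ]
Visit YZ → queue []

Visit order: EU, KF, HP, HF, GP, GO, FX, AW, AG, KY, GT, BD, ZH, SE, YB, IJ, YZ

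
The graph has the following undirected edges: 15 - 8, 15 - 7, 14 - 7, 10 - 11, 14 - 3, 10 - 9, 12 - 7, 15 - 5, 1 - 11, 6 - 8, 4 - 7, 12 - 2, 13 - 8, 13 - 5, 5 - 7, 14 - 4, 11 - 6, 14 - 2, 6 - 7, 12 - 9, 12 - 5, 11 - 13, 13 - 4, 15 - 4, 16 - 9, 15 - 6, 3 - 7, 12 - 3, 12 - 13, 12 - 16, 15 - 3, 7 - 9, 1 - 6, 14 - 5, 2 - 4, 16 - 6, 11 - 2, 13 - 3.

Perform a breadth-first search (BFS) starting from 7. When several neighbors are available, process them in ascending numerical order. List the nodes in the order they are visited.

7, 3, 4, 5, 6, 9, 12, 14, 15, 13, 2, 1, 8, 11, 16, 10

Visit 7; enqueue 3, 4, 5, 6, 9, 12, 14, 15 → queue [3, 4, 5, 6, 9, 12, 14, 15]
Visit 3; enqueue 13 → queue [4, 5, 6, 9, 12, 14, 15, 13]
Visit 4; enqueue 2 → queue [5, 6, 9, 12, 14, 15, 13, 2]
Visit 5 → queue [6, 9, 12, 14, 15, 13, 2]
Visit 6; enqueue 1, 8, 11, 16 → queue [9, 12, 14, 15, 13, 2, 1, 8, 11, 16]
Visit 9; enqueue 10 → queue [12, 14, 15, 13, 2, 1, 8, 11, 16, 10]
Visit 12 → queue [14, 15, 13, 2, 1, 8, 11, 16, 10]
Visit 14 → queue [15, 13, 2, 1, 8, 11, 16, 10]
Visit 15 → queue [13, 2, 1, 8, 11, 16, 10]
Visit 13 → queue [2, 1, 8, 11, 16, 10]
Visit 2 → queue [1, 8, 11, 16, 10]
Visit 1 → queue [8, 11, 16, 10]
Visit 8 → queue [11, 16, 10]
Visit 11 → queue [16, 10]
Visit 16 → queue [10]
Visit 10 → queue []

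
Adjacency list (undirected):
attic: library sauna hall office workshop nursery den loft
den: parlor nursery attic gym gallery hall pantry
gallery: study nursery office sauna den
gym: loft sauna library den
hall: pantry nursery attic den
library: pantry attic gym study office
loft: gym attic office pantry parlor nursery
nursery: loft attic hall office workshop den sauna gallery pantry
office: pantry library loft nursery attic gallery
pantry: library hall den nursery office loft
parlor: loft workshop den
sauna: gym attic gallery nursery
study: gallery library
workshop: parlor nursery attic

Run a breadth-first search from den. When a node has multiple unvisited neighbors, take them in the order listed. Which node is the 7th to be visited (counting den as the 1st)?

hall

Visit den; enqueue parlor, nursery, attic, gym, gallery, hall, pantry → queue [parlor, nursery, attic, gym, gallery, hall, pantry]
Visit parlor; enqueue loft, workshop → queue [nursery, attic, gym, gallery, hall, pantry, loft, workshop]
Visit nursery; enqueue office, sauna → queue [attic, gym, gallery, hall, pantry, loft, workshop, office, sauna]
Visit attic; enqueue library → queue [gym, gallery, hall, pantry, loft, workshop, office, sauna, library]
Visit gym → queue [gallery, hall, pantry, loft, workshop, office, sauna, library]
Visit gallery; enqueue study → queue [hall, pantry, loft, workshop, office, sauna, library, study]
Visit hall → queue [pantry, loft, workshop, office, sauna, library, study]
Visit pantry → queue [loft, workshop, office, sauna, library, study]
Visit loft → queue [workshop, office, sauna, library, study]
Visit workshop → queue [office, sauna, library, study]
Visit office → queue [sauna, library, study]
Visit sauna → queue [library, study]
Visit library → queue [study]
Visit study → queue []

Visit order: den, parlor, nursery, attic, gym, gallery, hall, pantry, loft, workshop, office, sauna, library, study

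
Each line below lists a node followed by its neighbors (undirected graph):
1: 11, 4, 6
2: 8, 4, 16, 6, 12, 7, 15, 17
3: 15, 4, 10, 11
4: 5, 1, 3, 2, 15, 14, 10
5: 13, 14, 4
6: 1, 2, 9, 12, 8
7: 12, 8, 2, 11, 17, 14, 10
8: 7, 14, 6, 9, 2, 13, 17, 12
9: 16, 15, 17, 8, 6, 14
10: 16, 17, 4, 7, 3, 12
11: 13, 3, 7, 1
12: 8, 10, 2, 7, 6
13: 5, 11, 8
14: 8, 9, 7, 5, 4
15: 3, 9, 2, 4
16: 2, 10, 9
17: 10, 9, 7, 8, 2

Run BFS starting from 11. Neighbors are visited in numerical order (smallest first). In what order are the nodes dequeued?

11 → 1 → 3 → 7 → 13 → 4 → 6 → 10 → 15 → 2 → 8 → 12 → 14 → 17 → 5 → 9 → 16

Visit 11; enqueue 1, 3, 7, 13 → queue [1, 3, 7, 13]
Visit 1; enqueue 4, 6 → queue [3, 7, 13, 4, 6]
Visit 3; enqueue 10, 15 → queue [7, 13, 4, 6, 10, 15]
Visit 7; enqueue 2, 8, 12, 14, 17 → queue [13, 4, 6, 10, 15, 2, 8, 12, 14, 17]
Visit 13; enqueue 5 → queue [4, 6, 10, 15, 2, 8, 12, 14, 17, 5]
Visit 4 → queue [6, 10, 15, 2, 8, 12, 14, 17, 5]
Visit 6; enqueue 9 → queue [10, 15, 2, 8, 12, 14, 17, 5, 9]
Visit 10; enqueue 16 → queue [15, 2, 8, 12, 14, 17, 5, 9, 16]
Visit 15 → queue [2, 8, 12, 14, 17, 5, 9, 16]
Visit 2 → queue [8, 12, 14, 17, 5, 9, 16]
Visit 8 → queue [12, 14, 17, 5, 9, 16]
Visit 12 → queue [14, 17, 5, 9, 16]
Visit 14 → queue [17, 5, 9, 16]
Visit 17 → queue [5, 9, 16]
Visit 5 → queue [9, 16]
Visit 9 → queue [16]
Visit 16 → queue []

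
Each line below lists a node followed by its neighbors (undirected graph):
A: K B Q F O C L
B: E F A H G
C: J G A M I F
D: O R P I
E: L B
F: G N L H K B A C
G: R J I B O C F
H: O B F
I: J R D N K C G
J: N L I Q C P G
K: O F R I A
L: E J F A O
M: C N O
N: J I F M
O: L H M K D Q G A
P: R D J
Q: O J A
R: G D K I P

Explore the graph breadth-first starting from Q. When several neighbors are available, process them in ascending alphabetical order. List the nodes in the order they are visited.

Visit Q; enqueue A, J, O → queue [A, J, O]
Visit A; enqueue B, C, F, K, L → queue [J, O, B, C, F, K, L]
Visit J; enqueue G, I, N, P → queue [O, B, C, F, K, L, G, I, N, P]
Visit O; enqueue D, H, M → queue [B, C, F, K, L, G, I, N, P, D, H, M]
Visit B; enqueue E → queue [C, F, K, L, G, I, N, P, D, H, M, E]
Visit C → queue [F, K, L, G, I, N, P, D, H, M, E]
Visit F → queue [K, L, G, I, N, P, D, H, M, E]
Visit K; enqueue R → queue [L, G, I, N, P, D, H, M, E, R]
Visit L → queue [G, I, N, P, D, H, M, E, R]
Visit G → queue [I, N, P, D, H, M, E, R]
Visit I → queue [N, P, D, H, M, E, R]
Visit N → queue [P, D, H, M, E, R]
Visit P → queue [D, H, M, E, R]
Visit D → queue [H, M, E, R]
Visit H → queue [M, E, R]
Visit M → queue [E, R]
Visit E → queue [R]
Visit R → queue []

Q, A, J, O, B, C, F, K, L, G, I, N, P, D, H, M, E, R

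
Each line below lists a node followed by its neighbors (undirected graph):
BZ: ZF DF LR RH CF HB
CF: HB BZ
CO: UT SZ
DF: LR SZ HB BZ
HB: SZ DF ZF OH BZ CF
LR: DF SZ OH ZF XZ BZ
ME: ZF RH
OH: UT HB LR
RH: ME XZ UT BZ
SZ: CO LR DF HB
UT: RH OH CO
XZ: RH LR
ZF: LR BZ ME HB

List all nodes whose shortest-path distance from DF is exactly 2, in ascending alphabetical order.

Level 0: DF
Level 1: BZ, HB, LR, SZ
Level 2: CF, CO, OH, RH, XZ, ZF
Level 3: ME, UT

CF, CO, OH, RH, XZ, ZF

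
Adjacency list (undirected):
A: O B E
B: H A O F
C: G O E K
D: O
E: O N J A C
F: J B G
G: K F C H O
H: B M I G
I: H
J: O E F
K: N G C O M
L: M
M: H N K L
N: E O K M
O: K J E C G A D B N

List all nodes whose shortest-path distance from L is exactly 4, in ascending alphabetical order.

Level 0: L
Level 1: M
Level 2: H, K, N
Level 3: B, C, E, G, I, O
Level 4: A, D, F, J

A, D, F, J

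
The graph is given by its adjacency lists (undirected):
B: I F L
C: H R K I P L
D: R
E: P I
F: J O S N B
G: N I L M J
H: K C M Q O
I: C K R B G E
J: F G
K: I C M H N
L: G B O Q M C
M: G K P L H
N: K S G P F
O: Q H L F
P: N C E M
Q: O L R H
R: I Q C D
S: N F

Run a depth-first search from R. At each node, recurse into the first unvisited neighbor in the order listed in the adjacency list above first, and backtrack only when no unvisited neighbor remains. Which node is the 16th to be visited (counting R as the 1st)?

Visit R
R → I
I → C
C → H
H → K
K → M
M → G
G → N
N → S
S → F
F → J
F → O
O → Q
Q → L
L → B
N → P
P → E
R → D

Visit order: R, I, C, H, K, M, G, N, S, F, J, O, Q, L, B, P, E, D

P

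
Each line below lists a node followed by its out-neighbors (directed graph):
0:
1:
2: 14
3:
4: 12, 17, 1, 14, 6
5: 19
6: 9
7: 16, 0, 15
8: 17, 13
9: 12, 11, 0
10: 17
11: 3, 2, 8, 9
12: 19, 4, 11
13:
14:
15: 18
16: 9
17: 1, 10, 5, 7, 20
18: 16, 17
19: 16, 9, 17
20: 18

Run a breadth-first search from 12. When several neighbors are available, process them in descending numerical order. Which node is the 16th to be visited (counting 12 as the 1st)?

Visit 12; enqueue 19, 11, 4 → queue [19, 11, 4]
Visit 19; enqueue 17, 16, 9 → queue [11, 4, 17, 16, 9]
Visit 11; enqueue 8, 3, 2 → queue [4, 17, 16, 9, 8, 3, 2]
Visit 4; enqueue 14, 6, 1 → queue [17, 16, 9, 8, 3, 2, 14, 6, 1]
Visit 17; enqueue 20, 10, 7, 5 → queue [16, 9, 8, 3, 2, 14, 6, 1, 20, 10, 7, 5]
Visit 16 → queue [9, 8, 3, 2, 14, 6, 1, 20, 10, 7, 5]
Visit 9; enqueue 0 → queue [8, 3, 2, 14, 6, 1, 20, 10, 7, 5, 0]
Visit 8; enqueue 13 → queue [3, 2, 14, 6, 1, 20, 10, 7, 5, 0, 13]
Visit 3 → queue [2, 14, 6, 1, 20, 10, 7, 5, 0, 13]
Visit 2 → queue [14, 6, 1, 20, 10, 7, 5, 0, 13]
Visit 14 → queue [6, 1, 20, 10, 7, 5, 0, 13]
Visit 6 → queue [1, 20, 10, 7, 5, 0, 13]
Visit 1 → queue [20, 10, 7, 5, 0, 13]
Visit 20; enqueue 18 → queue [10, 7, 5, 0, 13, 18]
Visit 10 → queue [7, 5, 0, 13, 18]
Visit 7; enqueue 15 → queue [5, 0, 13, 18, 15]
Visit 5 → queue [0, 13, 18, 15]
Visit 0 → queue [13, 18, 15]
Visit 13 → queue [18, 15]
Visit 18 → queue [15]
Visit 15 → queue []

Visit order: 12, 19, 11, 4, 17, 16, 9, 8, 3, 2, 14, 6, 1, 20, 10, 7, 5, 0, 13, 18, 15

7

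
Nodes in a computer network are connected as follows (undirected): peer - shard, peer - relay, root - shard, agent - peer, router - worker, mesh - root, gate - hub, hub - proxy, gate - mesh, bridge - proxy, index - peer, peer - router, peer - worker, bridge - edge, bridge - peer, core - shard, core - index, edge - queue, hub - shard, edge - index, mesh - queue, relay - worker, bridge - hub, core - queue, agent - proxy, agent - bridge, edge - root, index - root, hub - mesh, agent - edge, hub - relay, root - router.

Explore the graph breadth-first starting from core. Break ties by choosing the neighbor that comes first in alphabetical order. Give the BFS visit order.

core, index, queue, shard, edge, peer, root, mesh, hub, agent, bridge, relay, router, worker, gate, proxy

Visit core; enqueue index, queue, shard → queue [index, queue, shard]
Visit index; enqueue edge, peer, root → queue [queue, shard, edge, peer, root]
Visit queue; enqueue mesh → queue [shard, edge, peer, root, mesh]
Visit shard; enqueue hub → queue [edge, peer, root, mesh, hub]
Visit edge; enqueue agent, bridge → queue [peer, root, mesh, hub, agent, bridge]
Visit peer; enqueue relay, router, worker → queue [root, mesh, hub, agent, bridge, relay, router, worker]
Visit root → queue [mesh, hub, agent, bridge, relay, router, worker]
Visit mesh; enqueue gate → queue [hub, agent, bridge, relay, router, worker, gate]
Visit hub; enqueue proxy → queue [agent, bridge, relay, router, worker, gate, proxy]
Visit agent → queue [bridge, relay, router, worker, gate, proxy]
Visit bridge → queue [relay, router, worker, gate, proxy]
Visit relay → queue [router, worker, gate, proxy]
Visit router → queue [worker, gate, proxy]
Visit worker → queue [gate, proxy]
Visit gate → queue [proxy]
Visit proxy → queue []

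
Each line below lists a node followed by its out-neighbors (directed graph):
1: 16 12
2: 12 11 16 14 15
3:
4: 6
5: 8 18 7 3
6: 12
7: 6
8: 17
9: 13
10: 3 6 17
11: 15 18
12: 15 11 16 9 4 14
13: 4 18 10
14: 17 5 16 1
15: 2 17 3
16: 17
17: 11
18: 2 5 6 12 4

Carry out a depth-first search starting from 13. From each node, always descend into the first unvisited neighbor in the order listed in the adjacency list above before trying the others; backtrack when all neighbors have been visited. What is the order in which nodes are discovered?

Visit 13
13 → 4
4 → 6
6 → 12
12 → 15
15 → 2
2 → 11
11 → 18
18 → 5
5 → 8
8 → 17
5 → 7
5 → 3
2 → 16
2 → 14
14 → 1
12 → 9
13 → 10

13 -> 4 -> 6 -> 12 -> 15 -> 2 -> 11 -> 18 -> 5 -> 8 -> 17 -> 7 -> 3 -> 16 -> 14 -> 1 -> 9 -> 10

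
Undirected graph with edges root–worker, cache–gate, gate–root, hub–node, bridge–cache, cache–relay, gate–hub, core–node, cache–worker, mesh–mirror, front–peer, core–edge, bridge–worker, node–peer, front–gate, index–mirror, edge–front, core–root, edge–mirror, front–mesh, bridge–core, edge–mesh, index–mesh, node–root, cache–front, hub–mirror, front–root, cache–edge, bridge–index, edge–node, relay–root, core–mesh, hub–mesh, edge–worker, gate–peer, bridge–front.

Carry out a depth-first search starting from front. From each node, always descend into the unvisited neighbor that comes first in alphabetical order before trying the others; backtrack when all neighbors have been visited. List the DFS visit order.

front -> bridge -> cache -> edge -> core -> mesh -> hub -> gate -> peer -> node -> root -> relay -> worker -> mirror -> index

Visit front
front → bridge
bridge → cache
cache → edge
edge → core
core → mesh
mesh → hub
hub → gate
gate → peer
peer → node
node → root
root → relay
root → worker
hub → mirror
mirror → index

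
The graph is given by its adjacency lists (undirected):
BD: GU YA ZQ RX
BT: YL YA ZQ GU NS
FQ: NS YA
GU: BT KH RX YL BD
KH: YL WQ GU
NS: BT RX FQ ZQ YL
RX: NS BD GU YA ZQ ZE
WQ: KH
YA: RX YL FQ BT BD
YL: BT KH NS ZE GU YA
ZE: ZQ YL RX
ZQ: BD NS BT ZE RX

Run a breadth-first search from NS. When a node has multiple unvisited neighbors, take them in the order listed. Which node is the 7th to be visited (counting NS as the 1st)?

Visit NS; enqueue BT, RX, FQ, ZQ, YL → queue [BT, RX, FQ, ZQ, YL]
Visit BT; enqueue YA, GU → queue [RX, FQ, ZQ, YL, YA, GU]
Visit RX; enqueue BD, ZE → queue [FQ, ZQ, YL, YA, GU, BD, ZE]
Visit FQ → queue [ZQ, YL, YA, GU, BD, ZE]
Visit ZQ → queue [YL, YA, GU, BD, ZE]
Visit YL; enqueue KH → queue [YA, GU, BD, ZE, KH]
Visit YA → queue [GU, BD, ZE, KH]
Visit GU → queue [BD, ZE, KH]
Visit BD → queue [ZE, KH]
Visit ZE → queue [KH]
Visit KH; enqueue WQ → queue [WQ]
Visit WQ → queue []

Visit order: NS, BT, RX, FQ, ZQ, YL, YA, GU, BD, ZE, KH, WQ

YA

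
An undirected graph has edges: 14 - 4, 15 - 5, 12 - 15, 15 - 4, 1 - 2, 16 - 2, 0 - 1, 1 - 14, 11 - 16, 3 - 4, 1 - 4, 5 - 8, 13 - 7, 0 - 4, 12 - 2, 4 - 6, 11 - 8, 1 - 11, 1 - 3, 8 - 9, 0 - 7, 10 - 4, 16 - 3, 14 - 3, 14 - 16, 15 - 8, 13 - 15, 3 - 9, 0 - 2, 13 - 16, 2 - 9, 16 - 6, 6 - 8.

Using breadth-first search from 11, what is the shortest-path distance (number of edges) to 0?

2

Level 0: 11
Level 1: 1, 8, 16
Level 2: 0, 2, 3, 4, 5, 6, 9, 13, 14, 15
Level 3: 7, 10, 12
0 first appears at level 2.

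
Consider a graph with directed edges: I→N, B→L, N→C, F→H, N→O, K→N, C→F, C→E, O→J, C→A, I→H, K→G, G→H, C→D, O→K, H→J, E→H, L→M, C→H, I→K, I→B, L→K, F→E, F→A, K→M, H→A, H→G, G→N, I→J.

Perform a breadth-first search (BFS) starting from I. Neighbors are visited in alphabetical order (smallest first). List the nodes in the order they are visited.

Visit I; enqueue B, H, J, K, N → queue [B, H, J, K, N]
Visit B; enqueue L → queue [H, J, K, N, L]
Visit H; enqueue A, G → queue [J, K, N, L, A, G]
Visit J → queue [K, N, L, A, G]
Visit K; enqueue M → queue [N, L, A, G, M]
Visit N; enqueue C, O → queue [L, A, G, M, C, O]
Visit L → queue [A, G, M, C, O]
Visit A → queue [G, M, C, O]
Visit G → queue [M, C, O]
Visit M → queue [C, O]
Visit C; enqueue D, E, F → queue [O, D, E, F]
Visit O → queue [D, E, F]
Visit D → queue [E, F]
Visit E → queue [F]
Visit F → queue []

I B H J K N L A G M C O D E F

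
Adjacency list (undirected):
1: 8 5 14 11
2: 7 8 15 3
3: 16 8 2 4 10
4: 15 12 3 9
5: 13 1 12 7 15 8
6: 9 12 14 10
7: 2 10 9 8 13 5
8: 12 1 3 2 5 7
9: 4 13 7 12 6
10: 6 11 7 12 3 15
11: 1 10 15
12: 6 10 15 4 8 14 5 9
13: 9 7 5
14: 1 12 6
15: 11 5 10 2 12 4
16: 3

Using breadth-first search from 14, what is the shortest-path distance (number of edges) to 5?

Level 0: 14
Level 1: 1, 6, 12
Level 2: 4, 5, 8, 9, 10, 11, 15
Level 3: 2, 3, 7, 13
Level 4: 16
5 first appears at level 2.

2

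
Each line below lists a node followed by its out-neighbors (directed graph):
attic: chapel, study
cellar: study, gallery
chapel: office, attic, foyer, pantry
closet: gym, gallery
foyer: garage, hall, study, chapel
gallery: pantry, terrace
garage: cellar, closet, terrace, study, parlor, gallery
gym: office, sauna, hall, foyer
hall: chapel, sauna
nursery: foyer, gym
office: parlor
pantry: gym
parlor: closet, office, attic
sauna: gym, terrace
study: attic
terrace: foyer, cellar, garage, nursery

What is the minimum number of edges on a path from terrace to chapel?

2

Level 0: terrace
Level 1: cellar, foyer, garage, nursery
Level 2: chapel, closet, gallery, gym, hall, parlor, study
Level 3: attic, office, pantry, sauna
chapel first appears at level 2.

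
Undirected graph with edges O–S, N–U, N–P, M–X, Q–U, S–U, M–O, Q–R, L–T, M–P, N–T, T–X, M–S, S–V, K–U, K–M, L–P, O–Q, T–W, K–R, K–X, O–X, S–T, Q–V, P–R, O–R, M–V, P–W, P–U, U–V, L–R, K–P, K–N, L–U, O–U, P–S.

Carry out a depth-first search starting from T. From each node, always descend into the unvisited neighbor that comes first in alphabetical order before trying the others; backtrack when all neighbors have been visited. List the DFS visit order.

Visit T
T → L
L → P
P → K
K → M
M → O
O → Q
Q → R
Q → U
U → N
U → S
S → V
O → X
P → W

T, L, P, K, M, O, Q, R, U, N, S, V, X, W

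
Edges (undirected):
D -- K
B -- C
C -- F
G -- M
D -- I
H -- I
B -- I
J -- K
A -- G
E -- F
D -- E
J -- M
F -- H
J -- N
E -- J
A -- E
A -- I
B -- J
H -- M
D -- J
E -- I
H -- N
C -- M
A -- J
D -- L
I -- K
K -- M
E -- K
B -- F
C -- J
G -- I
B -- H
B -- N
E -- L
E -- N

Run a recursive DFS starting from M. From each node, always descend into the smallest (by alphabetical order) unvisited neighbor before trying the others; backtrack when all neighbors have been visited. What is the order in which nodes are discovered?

M, C, B, F, E, A, G, I, D, J, K, N, H, L

Visit M
M → C
C → B
B → F
F → E
E → A
A → G
G → I
I → D
D → J
J → K
J → N
N → H
D → L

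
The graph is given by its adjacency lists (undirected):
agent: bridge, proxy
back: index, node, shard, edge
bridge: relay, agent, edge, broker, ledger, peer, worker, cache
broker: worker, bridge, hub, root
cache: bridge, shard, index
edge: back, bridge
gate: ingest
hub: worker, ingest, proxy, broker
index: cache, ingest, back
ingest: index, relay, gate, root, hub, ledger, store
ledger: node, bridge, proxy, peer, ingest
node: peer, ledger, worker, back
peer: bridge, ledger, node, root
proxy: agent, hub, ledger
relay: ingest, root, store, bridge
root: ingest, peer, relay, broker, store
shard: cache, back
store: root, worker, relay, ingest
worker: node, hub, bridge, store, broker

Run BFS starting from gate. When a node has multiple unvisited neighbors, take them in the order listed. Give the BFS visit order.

Visit gate; enqueue ingest → queue [ingest]
Visit ingest; enqueue index, relay, root, hub, ledger, store → queue [index, relay, root, hub, ledger, store]
Visit index; enqueue cache, back → queue [relay, root, hub, ledger, store, cache, back]
Visit relay; enqueue bridge → queue [root, hub, ledger, store, cache, back, bridge]
Visit root; enqueue peer, broker → queue [hub, ledger, store, cache, back, bridge, peer, broker]
Visit hub; enqueue worker, proxy → queue [ledger, store, cache, back, bridge, peer, broker, worker, proxy]
Visit ledger; enqueue node → queue [store, cache, back, bridge, peer, broker, worker, proxy, node]
Visit store → queue [cache, back, bridge, peer, broker, worker, proxy, node]
Visit cache; enqueue shard → queue [back, bridge, peer, broker, worker, proxy, node, shard]
Visit back; enqueue edge → queue [bridge, peer, broker, worker, proxy, node, shard, edge]
Visit bridge; enqueue agent → queue [peer, broker, worker, proxy, node, shard, edge, agent]
Visit peer → queue [broker, worker, proxy, node, shard, edge, agent]
Visit broker → queue [worker, proxy, node, shard, edge, agent]
Visit worker → queue [proxy, node, shard, edge, agent]
Visit proxy → queue [node, shard, edge, agent]
Visit node → queue [shard, edge, agent]
Visit shard → queue [edge, agent]
Visit edge → queue [agent]
Visit agent → queue []

gate ingest index relay root hub ledger store cache back bridge peer broker worker proxy node shard edge agent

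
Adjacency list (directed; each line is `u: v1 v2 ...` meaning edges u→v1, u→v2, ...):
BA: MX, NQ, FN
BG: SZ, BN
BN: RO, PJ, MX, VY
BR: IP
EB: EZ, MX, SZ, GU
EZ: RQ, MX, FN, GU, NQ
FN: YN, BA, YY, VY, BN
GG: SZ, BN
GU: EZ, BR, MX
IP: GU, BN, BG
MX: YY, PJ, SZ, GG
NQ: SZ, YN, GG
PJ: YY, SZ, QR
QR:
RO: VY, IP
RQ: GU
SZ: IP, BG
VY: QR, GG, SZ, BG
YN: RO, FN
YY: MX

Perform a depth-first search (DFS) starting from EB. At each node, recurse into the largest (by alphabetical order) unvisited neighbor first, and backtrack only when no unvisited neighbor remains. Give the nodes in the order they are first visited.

EB SZ IP GU MX YY PJ QR GG BN VY BG RO EZ RQ NQ YN FN BA BR

Visit EB
EB → SZ
SZ → IP
IP → GU
GU → MX
MX → YY
MX → PJ
PJ → QR
MX → GG
GG → BN
BN → VY
VY → BG
BN → RO
GU → EZ
EZ → RQ
EZ → NQ
NQ → YN
YN → FN
FN → BA
GU → BR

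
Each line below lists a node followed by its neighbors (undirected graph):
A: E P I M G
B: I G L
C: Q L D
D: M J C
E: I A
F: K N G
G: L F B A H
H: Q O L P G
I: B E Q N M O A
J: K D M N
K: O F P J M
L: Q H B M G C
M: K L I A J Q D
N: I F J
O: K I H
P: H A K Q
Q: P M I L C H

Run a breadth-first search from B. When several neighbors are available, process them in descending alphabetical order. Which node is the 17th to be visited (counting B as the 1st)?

D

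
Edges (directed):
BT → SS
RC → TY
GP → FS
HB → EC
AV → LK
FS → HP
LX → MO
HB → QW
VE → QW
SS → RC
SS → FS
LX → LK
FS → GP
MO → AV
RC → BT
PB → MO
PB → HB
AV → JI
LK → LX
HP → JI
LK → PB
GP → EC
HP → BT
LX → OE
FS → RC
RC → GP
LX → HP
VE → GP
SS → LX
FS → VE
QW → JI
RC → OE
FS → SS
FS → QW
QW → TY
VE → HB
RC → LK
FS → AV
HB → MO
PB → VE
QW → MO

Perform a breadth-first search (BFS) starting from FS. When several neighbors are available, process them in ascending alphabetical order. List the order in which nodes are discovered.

FS, AV, GP, HP, QW, RC, SS, VE, JI, LK, EC, BT, MO, TY, OE, LX, HB, PB

Visit FS; enqueue AV, GP, HP, QW, RC, SS, VE → queue [AV, GP, HP, QW, RC, SS, VE]
Visit AV; enqueue JI, LK → queue [GP, HP, QW, RC, SS, VE, JI, LK]
Visit GP; enqueue EC → queue [HP, QW, RC, SS, VE, JI, LK, EC]
Visit HP; enqueue BT → queue [QW, RC, SS, VE, JI, LK, EC, BT]
Visit QW; enqueue MO, TY → queue [RC, SS, VE, JI, LK, EC, BT, MO, TY]
Visit RC; enqueue OE → queue [SS, VE, JI, LK, EC, BT, MO, TY, OE]
Visit SS; enqueue LX → queue [VE, JI, LK, EC, BT, MO, TY, OE, LX]
Visit VE; enqueue HB → queue [JI, LK, EC, BT, MO, TY, OE, LX, HB]
Visit JI → queue [LK, EC, BT, MO, TY, OE, LX, HB]
Visit LK; enqueue PB → queue [EC, BT, MO, TY, OE, LX, HB, PB]
Visit EC → queue [BT, MO, TY, OE, LX, HB, PB]
Visit BT → queue [MO, TY, OE, LX, HB, PB]
Visit MO → queue [TY, OE, LX, HB, PB]
Visit TY → queue [OE, LX, HB, PB]
Visit OE → queue [LX, HB, PB]
Visit LX → queue [HB, PB]
Visit HB → queue [PB]
Visit PB → queue []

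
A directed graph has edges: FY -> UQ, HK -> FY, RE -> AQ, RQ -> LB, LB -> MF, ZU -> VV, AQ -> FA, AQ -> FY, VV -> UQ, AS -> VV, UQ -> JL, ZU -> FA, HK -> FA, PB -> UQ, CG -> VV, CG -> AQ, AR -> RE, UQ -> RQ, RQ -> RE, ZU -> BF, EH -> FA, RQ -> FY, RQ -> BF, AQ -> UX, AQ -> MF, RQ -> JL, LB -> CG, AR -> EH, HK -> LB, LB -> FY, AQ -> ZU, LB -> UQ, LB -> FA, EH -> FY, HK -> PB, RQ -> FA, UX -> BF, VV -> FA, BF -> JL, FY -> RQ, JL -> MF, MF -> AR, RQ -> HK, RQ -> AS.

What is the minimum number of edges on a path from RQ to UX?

Level 0: RQ
Level 1: AS, BF, FA, FY, HK, JL, LB, RE
Level 2: AQ, CG, MF, PB, UQ, VV
Level 3: AR, UX, ZU
Level 4: EH
UX first appears at level 3.

3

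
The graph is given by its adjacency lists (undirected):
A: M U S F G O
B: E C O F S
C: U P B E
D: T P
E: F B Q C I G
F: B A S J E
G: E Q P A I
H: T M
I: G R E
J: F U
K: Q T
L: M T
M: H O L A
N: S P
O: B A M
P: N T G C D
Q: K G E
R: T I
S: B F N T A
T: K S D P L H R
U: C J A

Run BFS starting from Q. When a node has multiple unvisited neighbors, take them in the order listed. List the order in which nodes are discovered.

Visit Q; enqueue K, G, E → queue [K, G, E]
Visit K; enqueue T → queue [G, E, T]
Visit G; enqueue P, A, I → queue [E, T, P, A, I]
Visit E; enqueue F, B, C → queue [T, P, A, I, F, B, C]
Visit T; enqueue S, D, L, H, R → queue [P, A, I, F, B, C, S, D, L, H, R]
Visit P; enqueue N → queue [A, I, F, B, C, S, D, L, H, R, N]
Visit A; enqueue M, U, O → queue [I, F, B, C, S, D, L, H, R, N, M, U, O]
Visit I → queue [F, B, C, S, D, L, H, R, N, M, U, O]
Visit F; enqueue J → queue [B, C, S, D, L, H, R, N, M, U, O, J]
Visit B → queue [C, S, D, L, H, R, N, M, U, O, J]
Visit C → queue [S, D, L, H, R, N, M, U, O, J]
Visit S → queue [D, L, H, R, N, M, U, O, J]
Visit D → queue [L, H, R, N, M, U, O, J]
Visit L → queue [H, R, N, M, U, O, J]
Visit H → queue [R, N, M, U, O, J]
Visit R → queue [N, M, U, O, J]
Visit N → queue [M, U, O, J]
Visit M → queue [U, O, J]
Visit U → queue [O, J]
Visit O → queue [J]
Visit J → queue []

Q -> K -> G -> E -> T -> P -> A -> I -> F -> B -> C -> S -> D -> L -> H -> R -> N -> M -> U -> O -> J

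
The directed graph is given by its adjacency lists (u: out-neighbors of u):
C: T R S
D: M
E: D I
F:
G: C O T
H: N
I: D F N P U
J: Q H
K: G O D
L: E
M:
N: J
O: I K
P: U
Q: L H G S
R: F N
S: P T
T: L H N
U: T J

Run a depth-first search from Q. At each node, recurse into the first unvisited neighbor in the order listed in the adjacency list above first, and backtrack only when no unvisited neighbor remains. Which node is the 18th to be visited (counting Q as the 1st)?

Visit Q
Q → L
L → E
E → D
D → M
E → I
I → F
I → N
N → J
J → H
I → P
P → U
U → T
Q → G
G → C
C → R
C → S
G → O
O → K

Visit order: Q, L, E, D, M, I, F, N, J, H, P, U, T, G, C, R, S, O, K

O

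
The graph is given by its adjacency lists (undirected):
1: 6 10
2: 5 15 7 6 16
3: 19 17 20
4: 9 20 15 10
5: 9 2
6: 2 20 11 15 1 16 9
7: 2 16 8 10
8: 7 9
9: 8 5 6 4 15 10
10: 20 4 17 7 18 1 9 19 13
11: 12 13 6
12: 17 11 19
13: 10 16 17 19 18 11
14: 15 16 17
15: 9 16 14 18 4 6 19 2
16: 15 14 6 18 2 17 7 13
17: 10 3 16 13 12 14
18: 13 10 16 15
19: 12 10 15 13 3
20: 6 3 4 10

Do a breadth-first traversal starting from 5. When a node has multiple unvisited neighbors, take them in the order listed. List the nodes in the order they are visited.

5, 9, 2, 8, 6, 4, 15, 10, 7, 16, 20, 11, 1, 14, 18, 19, 17, 13, 3, 12

Visit 5; enqueue 9, 2 → queue [9, 2]
Visit 9; enqueue 8, 6, 4, 15, 10 → queue [2, 8, 6, 4, 15, 10]
Visit 2; enqueue 7, 16 → queue [8, 6, 4, 15, 10, 7, 16]
Visit 8 → queue [6, 4, 15, 10, 7, 16]
Visit 6; enqueue 20, 11, 1 → queue [4, 15, 10, 7, 16, 20, 11, 1]
Visit 4 → queue [15, 10, 7, 16, 20, 11, 1]
Visit 15; enqueue 14, 18, 19 → queue [10, 7, 16, 20, 11, 1, 14, 18, 19]
Visit 10; enqueue 17, 13 → queue [7, 16, 20, 11, 1, 14, 18, 19, 17, 13]
Visit 7 → queue [16, 20, 11, 1, 14, 18, 19, 17, 13]
Visit 16 → queue [20, 11, 1, 14, 18, 19, 17, 13]
Visit 20; enqueue 3 → queue [11, 1, 14, 18, 19, 17, 13, 3]
Visit 11; enqueue 12 → queue [1, 14, 18, 19, 17, 13, 3, 12]
Visit 1 → queue [14, 18, 19, 17, 13, 3, 12]
Visit 14 → queue [18, 19, 17, 13, 3, 12]
Visit 18 → queue [19, 17, 13, 3, 12]
Visit 19 → queue [17, 13, 3, 12]
Visit 17 → queue [13, 3, 12]
Visit 13 → queue [3, 12]
Visit 3 → queue [12]
Visit 12 → queue []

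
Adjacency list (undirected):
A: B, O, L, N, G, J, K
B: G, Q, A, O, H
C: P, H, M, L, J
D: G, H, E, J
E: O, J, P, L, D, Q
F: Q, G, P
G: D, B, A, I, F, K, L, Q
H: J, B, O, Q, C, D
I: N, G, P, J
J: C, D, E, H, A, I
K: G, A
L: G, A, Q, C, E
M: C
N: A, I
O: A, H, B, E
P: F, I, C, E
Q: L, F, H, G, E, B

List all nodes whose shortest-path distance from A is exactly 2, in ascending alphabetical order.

C, D, E, F, H, I, Q

Level 0: A
Level 1: B, G, J, K, L, N, O
Level 2: C, D, E, F, H, I, Q
Level 3: M, P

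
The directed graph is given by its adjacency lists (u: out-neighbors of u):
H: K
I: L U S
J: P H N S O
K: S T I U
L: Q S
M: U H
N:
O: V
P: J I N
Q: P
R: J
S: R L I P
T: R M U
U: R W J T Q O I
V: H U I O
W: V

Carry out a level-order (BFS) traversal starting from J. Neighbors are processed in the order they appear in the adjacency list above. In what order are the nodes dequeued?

Visit J; enqueue P, H, N, S, O → queue [P, H, N, S, O]
Visit P; enqueue I → queue [H, N, S, O, I]
Visit H; enqueue K → queue [N, S, O, I, K]
Visit N → queue [S, O, I, K]
Visit S; enqueue R, L → queue [O, I, K, R, L]
Visit O; enqueue V → queue [I, K, R, L, V]
Visit I; enqueue U → queue [K, R, L, V, U]
Visit K; enqueue T → queue [R, L, V, U, T]
Visit R → queue [L, V, U, T]
Visit L; enqueue Q → queue [V, U, T, Q]
Visit V → queue [U, T, Q]
Visit U; enqueue W → queue [T, Q, W]
Visit T; enqueue M → queue [Q, W, M]
Visit Q → queue [W, M]
Visit W → queue [M]
Visit M → queue []

J -> P -> H -> N -> S -> O -> I -> K -> R -> L -> V -> U -> T -> Q -> W -> M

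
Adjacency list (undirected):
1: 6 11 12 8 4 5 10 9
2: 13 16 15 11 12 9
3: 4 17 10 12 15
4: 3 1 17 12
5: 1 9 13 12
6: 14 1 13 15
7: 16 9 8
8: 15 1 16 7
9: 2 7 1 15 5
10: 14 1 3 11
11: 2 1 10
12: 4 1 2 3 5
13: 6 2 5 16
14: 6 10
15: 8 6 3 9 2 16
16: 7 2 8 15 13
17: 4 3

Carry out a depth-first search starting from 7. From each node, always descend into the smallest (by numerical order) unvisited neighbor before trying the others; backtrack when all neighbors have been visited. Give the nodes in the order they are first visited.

Visit 7
7 → 8
8 → 1
1 → 4
4 → 3
3 → 10
10 → 11
11 → 2
2 → 9
9 → 5
5 → 12
5 → 13
13 → 6
6 → 14
6 → 15
15 → 16
3 → 17

7, 8, 1, 4, 3, 10, 11, 2, 9, 5, 12, 13, 6, 14, 15, 16, 17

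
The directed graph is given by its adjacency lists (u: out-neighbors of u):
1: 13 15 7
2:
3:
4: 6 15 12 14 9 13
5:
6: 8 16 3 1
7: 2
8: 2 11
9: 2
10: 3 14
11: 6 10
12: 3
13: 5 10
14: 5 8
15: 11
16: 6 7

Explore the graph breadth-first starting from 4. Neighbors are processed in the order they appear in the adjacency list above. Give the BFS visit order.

4, 6, 15, 12, 14, 9, 13, 8, 16, 3, 1, 11, 5, 2, 10, 7

Visit 4; enqueue 6, 15, 12, 14, 9, 13 → queue [6, 15, 12, 14, 9, 13]
Visit 6; enqueue 8, 16, 3, 1 → queue [15, 12, 14, 9, 13, 8, 16, 3, 1]
Visit 15; enqueue 11 → queue [12, 14, 9, 13, 8, 16, 3, 1, 11]
Visit 12 → queue [14, 9, 13, 8, 16, 3, 1, 11]
Visit 14; enqueue 5 → queue [9, 13, 8, 16, 3, 1, 11, 5]
Visit 9; enqueue 2 → queue [13, 8, 16, 3, 1, 11, 5, 2]
Visit 13; enqueue 10 → queue [8, 16, 3, 1, 11, 5, 2, 10]
Visit 8 → queue [16, 3, 1, 11, 5, 2, 10]
Visit 16; enqueue 7 → queue [3, 1, 11, 5, 2, 10, 7]
Visit 3 → queue [1, 11, 5, 2, 10, 7]
Visit 1 → queue [11, 5, 2, 10, 7]
Visit 11 → queue [5, 2, 10, 7]
Visit 5 → queue [2, 10, 7]
Visit 2 → queue [10, 7]
Visit 10 → queue [7]
Visit 7 → queue []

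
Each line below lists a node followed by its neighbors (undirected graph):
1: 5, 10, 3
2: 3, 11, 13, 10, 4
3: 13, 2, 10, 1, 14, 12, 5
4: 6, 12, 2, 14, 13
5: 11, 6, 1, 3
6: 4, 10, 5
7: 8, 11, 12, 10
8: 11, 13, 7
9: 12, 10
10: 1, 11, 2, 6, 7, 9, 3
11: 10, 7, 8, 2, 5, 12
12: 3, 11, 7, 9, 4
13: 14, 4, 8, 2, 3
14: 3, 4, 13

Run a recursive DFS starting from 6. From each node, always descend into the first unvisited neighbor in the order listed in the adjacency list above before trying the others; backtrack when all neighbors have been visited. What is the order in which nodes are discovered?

Visit 6
6 → 4
4 → 12
12 → 3
3 → 13
13 → 14
13 → 8
8 → 11
11 → 10
10 → 1
1 → 5
10 → 2
10 → 7
10 → 9

6 → 4 → 12 → 3 → 13 → 14 → 8 → 11 → 10 → 1 → 5 → 2 → 7 → 9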